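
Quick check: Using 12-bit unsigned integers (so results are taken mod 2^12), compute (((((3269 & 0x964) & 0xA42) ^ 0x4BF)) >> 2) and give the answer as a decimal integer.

831

3269 = 110011000101
0x964 = 100101100100
→ & → 100001000100 = 2116
0xA42 = 101001000010
→ & → 100001000000 = 2112
0x4BF = 010010111111
→ ^ → 110011111111 = 3327
→ >> 2 → 001100111111 = 831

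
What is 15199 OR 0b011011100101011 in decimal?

15199 = 11101101011111
b = 11011100101011
 OR → 11111101111111 = 16255

16255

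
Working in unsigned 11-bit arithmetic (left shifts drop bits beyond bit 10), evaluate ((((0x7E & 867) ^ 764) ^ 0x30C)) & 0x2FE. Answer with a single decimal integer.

0x7E = 00001111110
867 = 01101100011
→ & → 00001100010 = 98
764 = 01011111100
→ ^ → 01010011110 = 670
0x30C = 01100001100
→ ^ → 00110010010 = 402
0x2FE = 01011111110
→ & → 00010010010 = 146

146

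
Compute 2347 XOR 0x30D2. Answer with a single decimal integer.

14841

2347 = 00100100101011
0x30D2 = 11000011010010
XOR → 11100111111001 = 14841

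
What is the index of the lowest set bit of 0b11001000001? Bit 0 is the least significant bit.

0

0b11001000001 = 11001000001
Trailing zeros: 0, so the lowest set bit is bit 0 (value 1).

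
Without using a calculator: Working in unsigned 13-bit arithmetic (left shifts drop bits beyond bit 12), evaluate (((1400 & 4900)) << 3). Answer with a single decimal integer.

1400 = 0010101111000
4900 = 1001100100100
→ & → 0000100100000 = 288
→ << 3 (mod 2^13) → 0100100000000 = 2304

2304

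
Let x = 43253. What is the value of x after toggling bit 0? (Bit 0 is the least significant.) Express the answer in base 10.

43252

x = 1010100011110101
bit 0 is currently 1; toggle it via x ^ (1 << 0) = x ^ 1
→ 1010100011110100 = 43252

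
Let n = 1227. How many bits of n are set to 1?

1227 = 10011001011
Count the 1s: 1 + 1 + 1 + 1 + 1 + 1 = 6

6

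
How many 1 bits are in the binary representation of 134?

3

134 = 10000110
Count the 1s: 1 + 1 + 1 = 3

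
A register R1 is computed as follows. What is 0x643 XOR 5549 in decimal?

0x643 = 0011001000011
5549 = 1010110101101
XOR → 1001111101110 = 5102

5102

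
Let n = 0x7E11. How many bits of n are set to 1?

0x7E11 = 111111000010001
Count the 1s: 1 + 1 + 1 + 1 + 1 + 1 + 1 + 1 = 8

8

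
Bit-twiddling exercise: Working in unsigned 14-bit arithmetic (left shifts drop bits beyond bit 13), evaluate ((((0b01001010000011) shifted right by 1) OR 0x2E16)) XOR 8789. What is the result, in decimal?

3330

0b01001010000011 = 01001010000011
→ shifted right by 1 → 00100101000001 = 2369
0x2E16 = 10111000010110
→ OR → 10111101010111 = 12119
8789 = 10001001010101
→ XOR → 00110100000010 = 3330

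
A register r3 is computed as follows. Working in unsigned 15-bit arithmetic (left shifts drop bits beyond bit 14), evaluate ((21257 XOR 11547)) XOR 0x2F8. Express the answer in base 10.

31978

21257 = 101001100001001
11547 = 010110100011011
→ XOR → 111111000010010 = 32274
0x2F8 = 000001011111000
→ XOR → 111110011101010 = 31978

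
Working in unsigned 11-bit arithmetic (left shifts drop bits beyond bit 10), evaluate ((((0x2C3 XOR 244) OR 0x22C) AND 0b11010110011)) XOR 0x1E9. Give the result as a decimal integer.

0x2C3 = 01011000011
244 = 00011110100
→ XOR → 01000110111 = 567
0x22C = 01000101100
→ OR → 01000111111 = 575
0b11010110011 = 11010110011
→ AND → 01000110011 = 563
0x1E9 = 00111101001
→ XOR → 01111011010 = 986

986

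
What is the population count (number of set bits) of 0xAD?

5

0xAD = 10101101
Count the 1s: 1 + 1 + 1 + 1 + 1 = 5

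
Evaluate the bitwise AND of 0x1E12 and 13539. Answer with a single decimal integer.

5122

0x1E12 = 01111000010010
13539 = 11010011100011
AND → 01010000000010 = 5122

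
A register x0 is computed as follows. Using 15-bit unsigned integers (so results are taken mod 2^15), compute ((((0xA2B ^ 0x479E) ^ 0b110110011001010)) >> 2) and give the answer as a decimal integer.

2143

0xA2B = 000101000101011
0x479E = 100011110011110
→ ^ → 100110110110101 = 19893
0b110110011001010 = 110110011001010
→ ^ → 010000101111111 = 8575
→ >> 2 → 000100001011111 = 2143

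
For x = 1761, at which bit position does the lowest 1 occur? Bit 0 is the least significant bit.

0

1761 = 11011100001
Trailing zeros: 0, so the lowest set bit is bit 0 (value 1).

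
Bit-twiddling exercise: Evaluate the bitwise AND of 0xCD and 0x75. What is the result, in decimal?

0xCD = 11001101
0x75 = 01110101
AND → 01000101 = 69

69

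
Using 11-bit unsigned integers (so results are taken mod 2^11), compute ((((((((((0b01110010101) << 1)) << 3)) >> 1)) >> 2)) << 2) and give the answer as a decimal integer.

168

0b01110010101 = 01110010101
→ << 1 (mod 2^11) → 11100101010 = 1834
→ << 3 (mod 2^11) → 00101010000 = 336
→ >> 1 → 00010101000 = 168
→ >> 2 → 00000101010 = 42
→ << 2 (mod 2^11) → 00010101000 = 168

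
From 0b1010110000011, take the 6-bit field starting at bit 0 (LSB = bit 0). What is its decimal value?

3

v = 1010110000011
Shift right by 0: 1010110000011
Mask low 6 bits: 000011 = 3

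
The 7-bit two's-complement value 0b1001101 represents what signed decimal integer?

pattern = 1001101 (MSB is 1 ⇒ negative)
Invert: 0110010, add 1 → 0110011 = 51, so the value is -51.
(Equivalently: 77 - 2^7 = 77 - 128 = -51.)

-51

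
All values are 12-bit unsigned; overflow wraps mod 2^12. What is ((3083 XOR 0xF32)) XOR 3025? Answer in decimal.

3083 = 110000001011
0xF32 = 111100110010
→ XOR → 001100111001 = 825
3025 = 101111010001
→ XOR → 100011101000 = 2280

2280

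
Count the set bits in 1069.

5

1069 = 10000101101
Count the 1s: 1 + 1 + 1 + 1 + 1 = 5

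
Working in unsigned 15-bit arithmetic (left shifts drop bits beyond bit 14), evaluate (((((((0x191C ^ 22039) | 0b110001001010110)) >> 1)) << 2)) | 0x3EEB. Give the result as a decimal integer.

0x191C = 001100100011100
22039 = 101011000010111
→ ^ → 100111100001011 = 20235
0b110001001010110 = 110001001010110
→ | → 110111101011111 = 28511
→ >> 1 → 011011110101111 = 14255
→ << 2 (mod 2^15) → 101111010111100 = 24252
0x3EEB = 011111011101011
→ | → 111111011111111 = 32511

32511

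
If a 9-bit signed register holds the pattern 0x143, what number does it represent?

pattern = 101000011 (MSB is 1 ⇒ negative)
Invert: 010111100, add 1 → 010111101 = 189, so the value is -189.
(Equivalently: 323 - 2^9 = 323 - 512 = -189.)

-189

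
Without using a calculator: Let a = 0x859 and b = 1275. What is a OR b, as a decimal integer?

3323

0x859 = 100001011001
1275 = 010011111011
 OR → 110011111011 = 3323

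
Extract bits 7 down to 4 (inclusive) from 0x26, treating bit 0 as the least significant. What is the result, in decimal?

2

v = 00100110
Shift right by 4: 0010
Mask low 4 bits: 0010 = 2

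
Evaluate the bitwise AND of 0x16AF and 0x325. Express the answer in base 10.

0x16AF = 1011010101111
0x325 = 0001100100101
AND → 0001000100101 = 549

549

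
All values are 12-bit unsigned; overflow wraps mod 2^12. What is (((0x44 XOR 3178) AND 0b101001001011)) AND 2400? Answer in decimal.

0x44 = 000001000100
3178 = 110001101010
→ XOR → 110000101110 = 3118
0b101001001011 = 101001001011
→ AND → 100000001010 = 2058
2400 = 100101100000
→ AND → 100000000000 = 2048

2048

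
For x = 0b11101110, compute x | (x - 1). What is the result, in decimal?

239

x = 11101110 = 238
x - 1 = 11101101
OR    = 11101111 = 239
(x | (x - 1) sets all bits below the lowest set bit.)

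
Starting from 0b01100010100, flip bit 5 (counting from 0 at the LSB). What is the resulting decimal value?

x = 01100010100
bit 5 is currently 0; toggle it via x ^ (1 << 5) = x ^ 32
→ 01100110100 = 820

820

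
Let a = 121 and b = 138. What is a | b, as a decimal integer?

121 = 01111001
138 = 10001010
 OR → 11111011 = 251

251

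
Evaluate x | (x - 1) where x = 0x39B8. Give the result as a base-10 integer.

x = 11100110111000 = 14776
x - 1 = 11100110110111
OR    = 11100110111111 = 14783
(x | (x - 1) sets all bits below the lowest set bit.)

14783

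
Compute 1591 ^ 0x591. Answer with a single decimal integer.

1591 = 11000110111
0x591 = 10110010001
XOR → 01110100110 = 934

934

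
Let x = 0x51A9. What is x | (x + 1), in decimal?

x = 101000110101001 = 20905
x + 1 = 101000110101010
OR    = 101000110101011 = 20907
(x | (x + 1) sets the lowest cleared bit.)

20907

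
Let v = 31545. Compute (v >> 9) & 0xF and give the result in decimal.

v = 111101100111001
Shift right by 9: 111101
Mask low 4 bits: 1101 = 13

13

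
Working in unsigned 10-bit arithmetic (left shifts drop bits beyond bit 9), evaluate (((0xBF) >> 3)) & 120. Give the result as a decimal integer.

16

0xBF = 0010111111
→ >> 3 → 0000010111 = 23
120 = 0001111000
→ & → 0000010000 = 16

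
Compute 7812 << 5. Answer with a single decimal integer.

7812 = 000001111010000100
shift left by 5 → 111101000010000000 = 249984
(equivalently, 7812 × 2^5 = 7812 × 32)

249984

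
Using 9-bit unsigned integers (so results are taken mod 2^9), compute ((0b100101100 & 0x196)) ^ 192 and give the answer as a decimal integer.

452

0b100101100 = 100101100
0x196 = 110010110
→ & → 100000100 = 260
192 = 011000000
→ ^ → 111000100 = 452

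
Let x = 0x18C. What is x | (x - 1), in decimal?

399

x = 110001100 = 396
x - 1 = 110001011
OR    = 110001111 = 399
(x | (x - 1) sets all bits below the lowest set bit.)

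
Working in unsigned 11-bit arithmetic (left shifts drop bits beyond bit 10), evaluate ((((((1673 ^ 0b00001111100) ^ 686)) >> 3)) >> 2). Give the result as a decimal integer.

34

1673 = 11010001001
0b00001111100 = 00001111100
→ ^ → 11011110101 = 1781
686 = 01010101110
→ ^ → 10001011011 = 1115
→ >> 3 → 00010001011 = 139
→ >> 2 → 00000100010 = 34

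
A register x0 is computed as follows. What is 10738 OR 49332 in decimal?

59894

10738 = 0010100111110010
49332 = 1100000010110100
 OR → 1110100111110110 = 59894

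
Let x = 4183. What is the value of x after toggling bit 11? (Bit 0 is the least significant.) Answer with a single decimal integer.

x = 1000001010111
bit 11 is currently 0; toggle it via x ^ (1 << 11) = x ^ 2048
→ 1100001010111 = 6231

6231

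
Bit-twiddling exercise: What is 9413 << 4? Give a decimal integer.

150608

9413 = 000010010011000101
shift left by 4 → 100100110001010000 = 150608
(equivalently, 9413 × 2^4 = 9413 × 16)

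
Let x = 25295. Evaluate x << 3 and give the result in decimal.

25295 = 000110001011001111
shift left by 3 → 110001011001111000 = 202360
(equivalently, 25295 × 2^3 = 25295 × 8)

202360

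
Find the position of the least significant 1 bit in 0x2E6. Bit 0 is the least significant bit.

1

0x2E6 = 1011100110
Trailing zeros: 1, so the lowest set bit is bit 1 (value 2).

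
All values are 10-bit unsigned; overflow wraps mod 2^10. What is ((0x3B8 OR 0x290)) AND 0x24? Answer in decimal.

0x3B8 = 1110111000
0x290 = 1010010000
→ OR → 1110111000 = 952
0x24 = 0000100100
→ AND → 0000100000 = 32

32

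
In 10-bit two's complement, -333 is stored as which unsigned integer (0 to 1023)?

333 in 10 bits: 0101001101
Invert: 1010110010
Add 1:  1010110011 = 691
(Check: 2^10 - 333 = 1024 - 333 = 691.)

691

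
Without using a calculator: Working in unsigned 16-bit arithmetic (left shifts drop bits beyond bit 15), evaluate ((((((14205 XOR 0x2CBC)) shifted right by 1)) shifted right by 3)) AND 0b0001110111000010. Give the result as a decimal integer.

384

14205 = 0011011101111101
0x2CBC = 0010110010111100
→ XOR → 0001101111000001 = 7105
→ shifted right by 1 → 0000110111100000 = 3552
→ shifted right by 3 → 0000000110111100 = 444
0b0001110111000010 = 0001110111000010
→ AND → 0000000110000000 = 384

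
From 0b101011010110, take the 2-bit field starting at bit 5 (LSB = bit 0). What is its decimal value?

2

v = 101011010110
Shift right by 5: 1010110
Mask low 2 bits: 10 = 2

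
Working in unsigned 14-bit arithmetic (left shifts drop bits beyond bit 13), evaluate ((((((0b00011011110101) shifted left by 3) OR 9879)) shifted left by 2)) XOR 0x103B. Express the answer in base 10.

0b00011011110101 = 00011011110101
→ shifted left by 3 (mod 2^14) → 11011110101000 = 14248
9879 = 10011010010111
→ OR → 11011110111111 = 14271
→ shifted left by 2 (mod 2^14) → 01111011111100 = 7932
0x103B = 01000000111011
→ XOR → 00111011000111 = 3783

3783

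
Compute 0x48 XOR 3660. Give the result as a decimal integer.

3588

0x48 = 000001001000
3660 = 111001001100
XOR → 111000000100 = 3588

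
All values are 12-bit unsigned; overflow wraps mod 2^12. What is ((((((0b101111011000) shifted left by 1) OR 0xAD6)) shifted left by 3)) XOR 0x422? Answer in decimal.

2962

0b101111011000 = 101111011000
→ shifted left by 1 (mod 2^12) → 011110110000 = 1968
0xAD6 = 101011010110
→ OR → 111111110110 = 4086
→ shifted left by 3 (mod 2^12) → 111110110000 = 4016
0x422 = 010000100010
→ XOR → 101110010010 = 2962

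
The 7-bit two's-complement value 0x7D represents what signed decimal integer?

pattern = 1111101 (MSB is 1 ⇒ negative)
Invert: 0000010, add 1 → 0000011 = 3, so the value is -3.
(Equivalently: 125 - 2^7 = 125 - 128 = -3.)

-3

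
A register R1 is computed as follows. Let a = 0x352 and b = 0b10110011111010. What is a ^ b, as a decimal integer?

0x352 = 00001101010010
b = 10110011111010
XOR → 10111110101000 = 12200

12200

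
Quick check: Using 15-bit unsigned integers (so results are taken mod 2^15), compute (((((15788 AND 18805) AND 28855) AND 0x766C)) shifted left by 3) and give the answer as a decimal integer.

15788 = 011110110101100
18805 = 100100101110101
→ AND → 000100100100100 = 2340
28855 = 111000010110111
→ AND → 000000000100100 = 36
0x766C = 111011001101100
→ AND → 000000000100100 = 36
→ shifted left by 3 (mod 2^15) → 000000100100000 = 288

288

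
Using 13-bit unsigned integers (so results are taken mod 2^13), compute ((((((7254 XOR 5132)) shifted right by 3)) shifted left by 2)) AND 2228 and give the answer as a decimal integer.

36

7254 = 1110001010110
5132 = 1010000001100
→ XOR → 0100001011010 = 2138
→ shifted right by 3 → 0000100001011 = 267
→ shifted left by 2 (mod 2^13) → 0010000101100 = 1068
2228 = 0100010110100
→ AND → 0000000100100 = 36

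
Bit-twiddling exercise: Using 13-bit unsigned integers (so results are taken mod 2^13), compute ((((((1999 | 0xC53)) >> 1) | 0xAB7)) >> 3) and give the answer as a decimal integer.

511

1999 = 0011111001111
0xC53 = 0110001010011
→ | → 0111111011111 = 4063
→ >> 1 → 0011111101111 = 2031
0xAB7 = 0101010110111
→ | → 0111111111111 = 4095
→ >> 3 → 0000111111111 = 511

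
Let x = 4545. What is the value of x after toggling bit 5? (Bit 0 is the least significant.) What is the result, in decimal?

x = 1000111000001
bit 5 is currently 0; toggle it via x ^ (1 << 5) = x ^ 32
→ 1000111100001 = 4577

4577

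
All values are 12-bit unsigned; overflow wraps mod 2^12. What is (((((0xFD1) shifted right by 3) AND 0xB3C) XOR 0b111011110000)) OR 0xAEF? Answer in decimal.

4079

0xFD1 = 111111010001
→ shifted right by 3 → 000111111010 = 506
0xB3C = 101100111100
→ AND → 000100111000 = 312
0b111011110000 = 111011110000
→ XOR → 111111001000 = 4040
0xAEF = 101011101111
→ OR → 111111101111 = 4079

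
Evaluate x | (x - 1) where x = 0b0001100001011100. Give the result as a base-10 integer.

6239

x = 1100001011100 = 6236
x - 1 = 1100001011011
OR    = 1100001011111 = 6239
(x | (x - 1) sets all bits below the lowest set bit.)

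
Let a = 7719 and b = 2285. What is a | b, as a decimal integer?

7919

7719 = 1111000100111
2285 = 0100011101101
 OR → 1111011101111 = 7919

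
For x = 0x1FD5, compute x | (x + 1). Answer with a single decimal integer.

8151

x = 1111111010101 = 8149
x + 1 = 1111111010110
OR    = 1111111010111 = 8151
(x | (x + 1) sets the lowest cleared bit.)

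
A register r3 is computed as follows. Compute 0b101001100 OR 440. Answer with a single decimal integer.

508

a = 101001100
440 = 110111000
 OR → 111111100 = 508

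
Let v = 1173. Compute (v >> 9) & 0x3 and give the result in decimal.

v = 000010010010101
Shift right by 9: 000010
Mask low 2 bits: 10 = 2

2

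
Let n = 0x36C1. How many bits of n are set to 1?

7

0x36C1 = 11011011000001
Count the 1s: 1 + 1 + 1 + 1 + 1 + 1 + 1 = 7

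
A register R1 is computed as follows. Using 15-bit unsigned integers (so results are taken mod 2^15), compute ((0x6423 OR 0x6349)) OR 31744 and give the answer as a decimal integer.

0x6423 = 110010000100011
0x6349 = 110001101001001
→ OR → 110011101101011 = 26475
31744 = 111110000000000
→ OR → 111111101101011 = 32619

32619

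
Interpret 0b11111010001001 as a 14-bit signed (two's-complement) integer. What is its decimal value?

-375

pattern = 11111010001001 (MSB is 1 ⇒ negative)
Invert: 00000101110110, add 1 → 00000101110111 = 375, so the value is -375.
(Equivalently: 16009 - 2^14 = 16009 - 16384 = -375.)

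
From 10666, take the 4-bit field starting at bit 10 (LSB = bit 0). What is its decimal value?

v = 10100110101010
Shift right by 10: 1010
Mask low 4 bits: 1010 = 10

10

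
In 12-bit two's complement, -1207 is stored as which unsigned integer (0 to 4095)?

2889

1207 in 12 bits: 010010110111
Invert: 101101001000
Add 1:  101101001001 = 2889
(Check: 2^12 - 1207 = 4096 - 1207 = 2889.)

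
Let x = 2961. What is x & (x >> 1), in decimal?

384

x = 101110010001 = 2961
x>>1 = 010111001000
AND  = 000110000000 = 384
(x & (x >> 1) has a 1 wherever x has two consecutive 1 bits.)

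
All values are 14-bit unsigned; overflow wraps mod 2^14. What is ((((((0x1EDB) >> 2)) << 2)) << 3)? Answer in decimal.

0x1EDB = 01111011011011
→ >> 2 → 00011110110110 = 1974
→ << 2 (mod 2^14) → 01111011011000 = 7896
→ << 3 (mod 2^14) → 11011011000000 = 14016

14016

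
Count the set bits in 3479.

8

3479 = 110110010111
Count the 1s: 1 + 1 + 1 + 1 + 1 + 1 + 1 + 1 = 8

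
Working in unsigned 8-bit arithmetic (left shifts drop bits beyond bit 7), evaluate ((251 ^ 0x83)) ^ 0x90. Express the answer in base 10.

251 = 11111011
0x83 = 10000011
→ ^ → 01111000 = 120
0x90 = 10010000
→ ^ → 11101000 = 232

232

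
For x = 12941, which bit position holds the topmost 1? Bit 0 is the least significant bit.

12941 = 11001010001101
The topmost 1 is at position 13 (since 2^13 = 8192 ≤ 12941 < 16384).

13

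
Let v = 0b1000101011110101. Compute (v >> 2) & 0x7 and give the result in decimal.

v = 1000101011110101
Shift right by 2: 10001010111101
Mask low 3 bits: 101 = 5

5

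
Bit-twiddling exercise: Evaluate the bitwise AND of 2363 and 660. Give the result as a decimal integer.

2363 = 100100111011
660 = 001010010100
AND → 000000010000 = 16

16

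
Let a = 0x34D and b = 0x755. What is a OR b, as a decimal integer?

1885

0x34D = 01101001101
0x755 = 11101010101
 OR → 11101011101 = 1885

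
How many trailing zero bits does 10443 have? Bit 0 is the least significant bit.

10443 = 10100011001011
Trailing zeros: 0, so the lowest set bit is bit 0 (value 1).

0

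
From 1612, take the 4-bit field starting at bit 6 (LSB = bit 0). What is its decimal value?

9

v = 011001001100
Shift right by 6: 011001
Mask low 4 bits: 1001 = 9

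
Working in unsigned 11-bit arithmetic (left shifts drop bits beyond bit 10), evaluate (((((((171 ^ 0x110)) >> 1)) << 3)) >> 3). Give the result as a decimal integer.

171 = 00010101011
0x110 = 00100010000
→ ^ → 00110111011 = 443
→ >> 1 → 00011011101 = 221
→ << 3 (mod 2^11) → 11011101000 = 1768
→ >> 3 → 00011011101 = 221

221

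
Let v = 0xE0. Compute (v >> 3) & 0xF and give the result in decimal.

12

v = 11100000
Shift right by 3: 11100
Mask low 4 bits: 1100 = 12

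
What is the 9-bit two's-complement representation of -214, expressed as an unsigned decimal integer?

298

214 in 9 bits: 011010110
Invert: 100101001
Add 1:  100101010 = 298
(Check: 2^9 - 214 = 512 - 214 = 298.)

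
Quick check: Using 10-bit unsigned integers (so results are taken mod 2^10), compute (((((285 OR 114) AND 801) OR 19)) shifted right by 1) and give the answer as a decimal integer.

153

285 = 0100011101
114 = 0001110010
→ OR → 0101111111 = 383
801 = 1100100001
→ AND → 0100100001 = 289
19 = 0000010011
→ OR → 0100110011 = 307
→ shifted right by 1 → 0010011001 = 153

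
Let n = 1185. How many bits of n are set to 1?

1185 = 10010100001
Count the 1s: 1 + 1 + 1 + 1 = 4

4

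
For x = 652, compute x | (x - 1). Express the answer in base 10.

x = 1010001100 = 652
x - 1 = 1010001011
OR    = 1010001111 = 655
(x | (x - 1) sets all bits below the lowest set bit.)

655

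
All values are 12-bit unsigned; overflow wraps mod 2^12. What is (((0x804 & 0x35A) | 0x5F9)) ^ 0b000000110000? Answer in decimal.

1481

0x804 = 100000000100
0x35A = 001101011010
→ & → 000000000000 = 0
0x5F9 = 010111111001
→ | → 010111111001 = 1529
0b000000110000 = 000000110000
→ ^ → 010111001001 = 1481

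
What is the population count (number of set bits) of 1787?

9

1787 = 11011111011
Count the 1s: 1 + 1 + 1 + 1 + 1 + 1 + 1 + 1 + 1 = 9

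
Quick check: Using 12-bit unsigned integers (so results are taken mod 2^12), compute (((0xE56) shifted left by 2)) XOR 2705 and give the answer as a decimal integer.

969

0xE56 = 111001010110
→ shifted left by 2 (mod 2^12) → 100101011000 = 2392
2705 = 101010010001
→ XOR → 001111001001 = 969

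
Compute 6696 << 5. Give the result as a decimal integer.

214272

6696 = 000001101000101000
shift left by 5 → 110100010100000000 = 214272
(equivalently, 6696 × 2^5 = 6696 × 32)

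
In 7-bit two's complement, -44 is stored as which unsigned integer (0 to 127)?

44 in 7 bits: 0101100
Invert: 1010011
Add 1:  1010100 = 84
(Check: 2^7 - 44 = 128 - 44 = 84.)

84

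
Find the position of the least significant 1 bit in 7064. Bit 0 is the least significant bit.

3

7064 = 1101110011000
Trailing zeros: 3, so the lowest set bit is bit 3 (value 8).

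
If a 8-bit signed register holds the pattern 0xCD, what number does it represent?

pattern = 11001101 (MSB is 1 ⇒ negative)
Invert: 00110010, add 1 → 00110011 = 51, so the value is -51.
(Equivalently: 205 - 2^8 = 205 - 256 = -51.)

-51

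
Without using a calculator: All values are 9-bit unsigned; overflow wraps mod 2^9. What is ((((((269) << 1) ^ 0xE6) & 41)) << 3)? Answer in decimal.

269 = 100001101
→ << 1 (mod 2^9) → 000011010 = 26
0xE6 = 011100110
→ ^ → 011111100 = 252
41 = 000101001
→ & → 000101000 = 40
→ << 3 (mod 2^9) → 101000000 = 320

320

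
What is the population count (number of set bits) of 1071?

6

1071 = 10000101111
Count the 1s: 1 + 1 + 1 + 1 + 1 + 1 = 6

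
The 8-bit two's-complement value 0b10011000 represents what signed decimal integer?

pattern = 10011000 (MSB is 1 ⇒ negative)
Invert: 01100111, add 1 → 01101000 = 104, so the value is -104.
(Equivalently: 152 - 2^8 = 152 - 256 = -104.)

-104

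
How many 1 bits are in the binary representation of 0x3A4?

0x3A4 = 1110100100
Count the 1s: 1 + 1 + 1 + 1 + 1 = 5

5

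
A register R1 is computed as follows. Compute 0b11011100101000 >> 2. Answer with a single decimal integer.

x = 11011100101000
shift right by 2 → 00110111001010 = 3530
(equivalently, floor(14120 / 4))

3530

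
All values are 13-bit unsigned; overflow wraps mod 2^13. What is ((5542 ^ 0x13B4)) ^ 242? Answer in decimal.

1760

5542 = 1010110100110
0x13B4 = 1001110110100
→ ^ → 0011000010010 = 1554
242 = 0000011110010
→ ^ → 0011011100000 = 1760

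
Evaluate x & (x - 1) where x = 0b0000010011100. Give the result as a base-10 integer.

x = 10011100 = 156
x - 1 = 10011011
AND   = 10011000 = 152
(x & (x - 1) clears the lowest set bit of x.)

152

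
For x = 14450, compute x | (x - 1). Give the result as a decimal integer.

14451

x = 11100001110010 = 14450
x - 1 = 11100001110001
OR    = 11100001110011 = 14451
(x | (x - 1) sets all bits below the lowest set bit.)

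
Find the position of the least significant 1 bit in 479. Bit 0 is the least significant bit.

479 = 111011111
Trailing zeros: 0, so the lowest set bit is bit 0 (value 1).

0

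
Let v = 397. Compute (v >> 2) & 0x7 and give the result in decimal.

3

v = 0000110001101
Shift right by 2: 00001100011
Mask low 3 bits: 011 = 3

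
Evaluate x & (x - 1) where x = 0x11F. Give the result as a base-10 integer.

x = 100011111 = 287
x - 1 = 100011110
AND   = 100011110 = 286
(x & (x - 1) clears the lowest set bit of x.)

286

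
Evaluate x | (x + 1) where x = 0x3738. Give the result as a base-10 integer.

x = 11011100111000 = 14136
x + 1 = 11011100111001
OR    = 11011100111001 = 14137
(x | (x + 1) sets the lowest cleared bit.)

14137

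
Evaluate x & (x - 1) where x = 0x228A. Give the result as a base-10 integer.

8840

x = 10001010001010 = 8842
x - 1 = 10001010001001
AND   = 10001010001000 = 8840
(x & (x - 1) clears the lowest set bit of x.)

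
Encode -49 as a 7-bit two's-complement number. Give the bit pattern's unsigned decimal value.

49 in 7 bits: 0110001
Invert: 1001110
Add 1:  1001111 = 79
(Check: 2^7 - 49 = 128 - 49 = 79.)

79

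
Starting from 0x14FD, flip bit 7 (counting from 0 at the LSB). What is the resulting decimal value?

5245

x = 0001010011111101
bit 7 is currently 1; toggle it via x ^ (1 << 7) = x ^ 128
→ 0001010001111101 = 5245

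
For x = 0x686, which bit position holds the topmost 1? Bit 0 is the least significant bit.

10

0x686 = 11010000110
The topmost 1 is at position 10 (since 2^10 = 1024 ≤ 1670 < 2048).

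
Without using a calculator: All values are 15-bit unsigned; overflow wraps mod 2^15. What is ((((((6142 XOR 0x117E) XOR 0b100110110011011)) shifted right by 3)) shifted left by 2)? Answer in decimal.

9612

6142 = 001011111111110
0x117E = 001000101111110
→ XOR → 000011010000000 = 1664
0b100110110011011 = 100110110011011
→ XOR → 100101100011011 = 19227
→ shifted right by 3 → 000100101100011 = 2403
→ shifted left by 2 (mod 2^15) → 010010110001100 = 9612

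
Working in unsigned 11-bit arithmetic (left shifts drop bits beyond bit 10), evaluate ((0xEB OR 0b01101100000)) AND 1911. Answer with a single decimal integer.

0xEB = 00011101011
0b01101100000 = 01101100000
→ OR → 01111101011 = 1003
1911 = 11101110111
→ AND → 01101100011 = 867

867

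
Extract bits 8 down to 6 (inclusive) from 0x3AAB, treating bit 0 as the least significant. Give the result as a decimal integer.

v = 11101010101011
Shift right by 6: 11101010
Mask low 3 bits: 010 = 2

2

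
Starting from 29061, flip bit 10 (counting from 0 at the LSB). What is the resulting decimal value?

x = 111000110000101
bit 10 is currently 0; toggle it via x ^ (1 << 10) = x ^ 1024
→ 111010110000101 = 30085

30085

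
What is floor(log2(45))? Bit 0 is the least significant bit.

5

45 = 101101
The topmost 1 is at position 5 (since 2^5 = 32 ≤ 45 < 64).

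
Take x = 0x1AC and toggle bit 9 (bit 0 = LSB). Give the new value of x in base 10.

940

x = 00110101100
bit 9 is currently 0; toggle it via x ^ (1 << 9) = x ^ 512
→ 01110101100 = 940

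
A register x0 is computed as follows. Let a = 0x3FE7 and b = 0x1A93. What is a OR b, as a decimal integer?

16375

0x3FE7 = 11111111100111
0x1A93 = 01101010010011
 OR → 11111111110111 = 16375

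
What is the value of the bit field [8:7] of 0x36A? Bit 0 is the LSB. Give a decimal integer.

v = 1101101010
Shift right by 7: 110
Mask low 2 bits: 10 = 2

2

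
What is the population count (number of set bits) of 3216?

3216 = 110010010000
Count the 1s: 1 + 1 + 1 + 1 = 4

4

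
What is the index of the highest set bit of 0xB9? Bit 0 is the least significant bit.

0xB9 = 10111001
The topmost 1 is at position 7 (since 2^7 = 128 ≤ 185 < 256).

7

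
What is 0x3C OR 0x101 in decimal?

317

0x3C = 000111100
0x101 = 100000001
 OR → 100111101 = 317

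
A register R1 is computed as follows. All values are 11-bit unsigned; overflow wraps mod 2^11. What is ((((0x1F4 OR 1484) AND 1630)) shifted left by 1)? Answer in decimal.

184

0x1F4 = 00111110100
1484 = 10111001100
→ OR → 10111111100 = 1532
1630 = 11001011110
→ AND → 10001011100 = 1116
→ shifted left by 1 (mod 2^11) → 00010111000 = 184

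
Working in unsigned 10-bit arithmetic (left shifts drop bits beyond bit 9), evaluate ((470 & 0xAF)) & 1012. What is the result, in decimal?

470 = 0111010110
0xAF = 0010101111
→ & → 0010000110 = 134
1012 = 1111110100
→ & → 0010000100 = 132

132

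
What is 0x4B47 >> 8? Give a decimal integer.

75

0x4B47 = 100101101000111
shift right by 8 → 000000001001011 = 75
(equivalently, floor(19271 / 256))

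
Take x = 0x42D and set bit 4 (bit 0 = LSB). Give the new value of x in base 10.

x = 10000101101
bit 4 is currently 0; set it via x | (1 << 4) = x | 16
→ 10000111101 = 1085

1085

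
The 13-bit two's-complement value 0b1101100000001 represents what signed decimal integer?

pattern = 1101100000001 (MSB is 1 ⇒ negative)
Invert: 0010011111110, add 1 → 0010011111111 = 1279, so the value is -1279.
(Equivalently: 6913 - 2^13 = 6913 - 8192 = -1279.)

-1279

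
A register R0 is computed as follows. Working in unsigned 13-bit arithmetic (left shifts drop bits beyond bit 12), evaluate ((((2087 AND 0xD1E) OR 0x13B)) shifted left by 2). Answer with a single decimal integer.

1276

2087 = 0100000100111
0xD1E = 0110100011110
→ AND → 0100000000110 = 2054
0x13B = 0000100111011
→ OR → 0100100111111 = 2367
→ shifted left by 2 (mod 2^13) → 0010011111100 = 1276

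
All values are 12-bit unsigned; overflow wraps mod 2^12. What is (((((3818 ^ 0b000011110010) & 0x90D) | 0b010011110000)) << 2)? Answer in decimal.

3818 = 111011101010
0b000011110010 = 000011110010
→ ^ → 111000011000 = 3608
0x90D = 100100001101
→ & → 100000001000 = 2056
0b010011110000 = 010011110000
→ | → 110011111000 = 3320
→ << 2 (mod 2^12) → 001111100000 = 992

992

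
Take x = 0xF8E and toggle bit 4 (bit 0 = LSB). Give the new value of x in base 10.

x = 111110001110
bit 4 is currently 0; toggle it via x ^ (1 << 4) = x ^ 16
→ 111110011110 = 3998

3998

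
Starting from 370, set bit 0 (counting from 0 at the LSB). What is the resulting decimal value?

x = 101110010
bit 0 is currently 0; set it via x | (1 << 0) = x | 1
→ 101110011 = 371

371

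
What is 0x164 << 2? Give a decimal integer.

0x164 = 00101100100
shift left by 2 → 10110010000 = 1424
(equivalently, 356 × 2^2 = 356 × 4)

1424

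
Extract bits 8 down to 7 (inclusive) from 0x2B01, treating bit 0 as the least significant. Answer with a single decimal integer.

2

v = 10101100000001
Shift right by 7: 1010110
Mask low 2 bits: 10 = 2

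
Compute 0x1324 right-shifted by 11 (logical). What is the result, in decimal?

0x1324 = 1001100100100
shift right by 11 → 0000000000010 = 2
(equivalently, floor(4900 / 2048))

2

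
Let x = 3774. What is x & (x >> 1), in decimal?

1566

x = 111010111110 = 3774
x>>1 = 011101011111
AND  = 011000011110 = 1566
(x & (x >> 1) has a 1 wherever x has two consecutive 1 bits.)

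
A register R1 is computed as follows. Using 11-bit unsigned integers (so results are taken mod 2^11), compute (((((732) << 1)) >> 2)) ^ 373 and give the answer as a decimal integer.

732 = 01011011100
→ << 1 (mod 2^11) → 10110111000 = 1464
→ >> 2 → 00101101110 = 366
373 = 00101110101
→ ^ → 00000011011 = 27

27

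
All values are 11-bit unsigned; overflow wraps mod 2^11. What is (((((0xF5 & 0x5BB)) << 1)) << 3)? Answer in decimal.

784

0xF5 = 00011110101
0x5BB = 10110111011
→ & → 00010110001 = 177
→ << 1 (mod 2^11) → 00101100010 = 354
→ << 3 (mod 2^11) → 01100010000 = 784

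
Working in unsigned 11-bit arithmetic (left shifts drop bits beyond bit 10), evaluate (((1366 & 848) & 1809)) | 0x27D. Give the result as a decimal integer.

1366 = 10101010110
848 = 01101010000
→ & → 00101010000 = 336
1809 = 11100010001
→ & → 00100010000 = 272
0x27D = 01001111101
→ | → 01101111101 = 893

893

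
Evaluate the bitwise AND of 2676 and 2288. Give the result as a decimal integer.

2676 = 101001110100
2288 = 100011110000
AND → 100001110000 = 2160

2160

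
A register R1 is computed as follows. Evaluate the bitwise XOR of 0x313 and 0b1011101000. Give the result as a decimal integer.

0x313 = 1100010011
b = 1011101000
XOR → 0111111011 = 507

507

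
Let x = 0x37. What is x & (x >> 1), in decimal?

x = 110111 = 55
x>>1 = 011011
AND  = 010011 = 19
(x & (x >> 1) has a 1 wherever x has two consecutive 1 bits.)

19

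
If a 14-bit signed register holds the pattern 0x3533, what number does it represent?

-2765

pattern = 11010100110011 (MSB is 1 ⇒ negative)
Invert: 00101011001100, add 1 → 00101011001101 = 2765, so the value is -2765.
(Equivalently: 13619 - 2^14 = 13619 - 16384 = -2765.)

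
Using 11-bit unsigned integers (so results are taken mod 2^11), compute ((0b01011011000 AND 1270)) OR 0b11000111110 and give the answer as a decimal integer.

1790

0b01011011000 = 01011011000
1270 = 10011110110
→ AND → 00011010000 = 208
0b11000111110 = 11000111110
→ OR → 11011111110 = 1790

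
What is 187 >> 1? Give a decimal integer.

93

187 = 10111011
shift right by 1 → 01011101 = 93
(equivalently, floor(187 / 2))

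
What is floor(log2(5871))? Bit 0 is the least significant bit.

12

5871 = 1011011101111
The topmost 1 is at position 12 (since 2^12 = 4096 ≤ 5871 < 8192).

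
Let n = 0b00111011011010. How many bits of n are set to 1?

n = 111011011010
Count the 1s: 1 + 1 + 1 + 1 + 1 + 1 + 1 + 1 = 8

8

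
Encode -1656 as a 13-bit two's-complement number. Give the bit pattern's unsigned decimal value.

6536

1656 in 13 bits: 0011001111000
Invert: 1100110000111
Add 1:  1100110001000 = 6536
(Check: 2^13 - 1656 = 8192 - 1656 = 6536.)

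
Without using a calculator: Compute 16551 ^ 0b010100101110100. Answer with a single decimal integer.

27091

16551 = 100000010100111
b = 010100101110100
XOR → 110100111010011 = 27091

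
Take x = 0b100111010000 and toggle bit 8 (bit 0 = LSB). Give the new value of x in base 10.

2256

x = 100111010000
bit 8 is currently 1; toggle it via x ^ (1 << 8) = x ^ 256
→ 100011010000 = 2256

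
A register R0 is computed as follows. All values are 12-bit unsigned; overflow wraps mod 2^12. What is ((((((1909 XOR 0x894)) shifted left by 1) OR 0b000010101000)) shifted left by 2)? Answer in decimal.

1909 = 011101110101
0x894 = 100010010100
→ XOR → 111111100001 = 4065
→ shifted left by 1 (mod 2^12) → 111111000010 = 4034
0b000010101000 = 000010101000
→ OR → 111111101010 = 4074
→ shifted left by 2 (mod 2^12) → 111110101000 = 4008

4008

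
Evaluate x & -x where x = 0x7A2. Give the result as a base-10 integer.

x = 11110100010 = 1954
-x (two's complement) = …00001011110
AND   = 00000000010 = 2
(x & -x isolates the lowest set bit of x.)

2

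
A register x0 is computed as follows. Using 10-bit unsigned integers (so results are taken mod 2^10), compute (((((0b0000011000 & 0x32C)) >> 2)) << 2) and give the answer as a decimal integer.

8

0b0000011000 = 0000011000
0x32C = 1100101100
→ & → 0000001000 = 8
→ >> 2 → 0000000010 = 2
→ << 2 (mod 2^10) → 0000001000 = 8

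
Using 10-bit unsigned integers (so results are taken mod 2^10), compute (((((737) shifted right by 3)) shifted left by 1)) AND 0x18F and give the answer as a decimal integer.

737 = 1011100001
→ shifted right by 3 → 0001011100 = 92
→ shifted left by 1 (mod 2^10) → 0010111000 = 184
0x18F = 0110001111
→ AND → 0010001000 = 136

136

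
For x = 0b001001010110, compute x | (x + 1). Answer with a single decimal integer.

599

x = 1001010110 = 598
x + 1 = 1001010111
OR    = 1001010111 = 599
(x | (x + 1) sets the lowest cleared bit.)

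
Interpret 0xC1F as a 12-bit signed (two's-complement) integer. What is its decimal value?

pattern = 110000011111 (MSB is 1 ⇒ negative)
Invert: 001111100000, add 1 → 001111100001 = 993, so the value is -993.
(Equivalently: 3103 - 2^12 = 3103 - 4096 = -993.)

-993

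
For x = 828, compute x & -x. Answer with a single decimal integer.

4

x = 1100111100 = 828
-x (two's complement) = …0011000100
AND   = 0000000100 = 4
(x & -x isolates the lowest set bit of x.)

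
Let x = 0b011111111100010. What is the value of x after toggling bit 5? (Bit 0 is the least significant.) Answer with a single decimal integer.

16322

x = 011111111100010
bit 5 is currently 1; toggle it via x ^ (1 << 5) = x ^ 32
→ 011111111000010 = 16322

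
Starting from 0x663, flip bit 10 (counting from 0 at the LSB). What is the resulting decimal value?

x = 011001100011
bit 10 is currently 1; toggle it via x ^ (1 << 10) = x ^ 1024
→ 001001100011 = 611

611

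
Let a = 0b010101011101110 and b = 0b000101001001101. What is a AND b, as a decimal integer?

a = 10101011101110
b = 00101001001101
AND → 00101001001100 = 2636

2636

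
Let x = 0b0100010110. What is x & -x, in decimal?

2

x = 100010110 = 278
-x (two's complement) = …011101010
AND   = 000000010 = 2
(x & -x isolates the lowest set bit of x.)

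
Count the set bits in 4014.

9

4014 = 111110101110
Count the 1s: 1 + 1 + 1 + 1 + 1 + 1 + 1 + 1 + 1 = 9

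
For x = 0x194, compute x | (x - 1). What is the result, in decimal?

x = 110010100 = 404
x - 1 = 110010011
OR    = 110010111 = 407
(x | (x - 1) sets all bits below the lowest set bit.)

407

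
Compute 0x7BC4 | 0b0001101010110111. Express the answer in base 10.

0x7BC4 = 111101111000100
b = 001101010110111
 OR → 111101111110111 = 31735

31735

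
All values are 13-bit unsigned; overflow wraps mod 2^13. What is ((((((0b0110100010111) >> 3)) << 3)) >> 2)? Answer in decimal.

0b0110100010111 = 0110100010111
→ >> 3 → 0000110100010 = 418
→ << 3 (mod 2^13) → 0110100010000 = 3344
→ >> 2 → 0001101000100 = 836

836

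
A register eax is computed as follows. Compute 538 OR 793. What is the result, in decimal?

795

538 = 1000011010
793 = 1100011001
 OR → 1100011011 = 795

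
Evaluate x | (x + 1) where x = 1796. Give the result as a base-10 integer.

1797

x = 11100000100 = 1796
x + 1 = 11100000101
OR    = 11100000101 = 1797
(x | (x + 1) sets the lowest cleared bit.)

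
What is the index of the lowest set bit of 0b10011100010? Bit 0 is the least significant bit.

1

0b10011100010 = 10011100010
Trailing zeros: 1, so the lowest set bit is bit 1 (value 2).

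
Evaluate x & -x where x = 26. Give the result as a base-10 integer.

2

x = 11010 = 26
-x (two's complement) = …00110
AND   = 00010 = 2
(x & -x isolates the lowest set bit of x.)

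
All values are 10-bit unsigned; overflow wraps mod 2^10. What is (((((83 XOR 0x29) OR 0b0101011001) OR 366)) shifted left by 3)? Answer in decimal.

83 = 0001010011
0x29 = 0000101001
→ XOR → 0001111010 = 122
0b0101011001 = 0101011001
→ OR → 0101111011 = 379
366 = 0101101110
→ OR → 0101111111 = 383
→ shifted left by 3 (mod 2^10) → 1111111000 = 1016

1016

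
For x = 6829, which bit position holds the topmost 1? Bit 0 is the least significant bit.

12

6829 = 1101010101101
The topmost 1 is at position 12 (since 2^12 = 4096 ≤ 6829 < 8192).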